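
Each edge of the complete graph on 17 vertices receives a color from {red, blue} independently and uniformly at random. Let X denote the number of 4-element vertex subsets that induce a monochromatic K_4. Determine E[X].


Let X = Σ_S X_S over the C(17, 4) = 2380 subsets S of size 4, where X_S = 1 if the K_4 on S is monochromatic.
For a fixed S, the K_4 on S has C(4, 2) = 6 edges. P[all 6 edges red] = (1/2)^6, and likewise for blue, so P[monochromatic] = 2·(1/2)^6 = 2^{1 − 6} = 1/32.
Summing: E[X] = C(17, 4) · 2^{1 − 6} = 2380 · 1/32 = 595/8.
Numerically: E[X] ≈ 74.375000.

E[X] = C(17,4)·2^(1−C(4,2)) = 595/8 ≈ 74.375000.


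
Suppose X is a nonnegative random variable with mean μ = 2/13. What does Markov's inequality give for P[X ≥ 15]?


μ = E[X] = 2/13, a = 15.
Markov: P[X ≥ 15] ≤ μ/a = (2/13)/15 = 2/195.
Numerically: ≈ 0.0103.
(Since a = 15 > μ = 0.1538, the bound 2/195 is < 1 and informative.)

P[X ≥ 15] ≤ 2/195 ≈ 0.0103.


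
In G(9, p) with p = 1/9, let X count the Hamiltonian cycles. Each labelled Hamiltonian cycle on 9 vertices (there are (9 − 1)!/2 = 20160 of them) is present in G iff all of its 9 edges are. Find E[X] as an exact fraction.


K_9 has (9 − 1)!/2 = 20160 labelled Hamiltonian cycles.
For each such Hamiltonian cycle H, let X_H = 1 if all 9 edges of H are present in G. Then P[X_H = 1] = p^{9} = (1/9)^{9} = 1/387420489.
Summing the indicators: E[X] = Σ_H E[X_H] = 20160 · p^{9} = 20160 · 1/387420489 = 2240/43046721.
Numerically: E[X] ≈ 5.204e-05.

E[X] = 20160 · (1/9)^{9} = 2240/43046721 ≈ 5.204e-05.


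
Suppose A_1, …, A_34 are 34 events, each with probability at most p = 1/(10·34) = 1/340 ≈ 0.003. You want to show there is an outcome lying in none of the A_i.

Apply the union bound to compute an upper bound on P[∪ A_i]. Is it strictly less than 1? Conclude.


Union bound: P[∪_{i=1}^{34} A_i] ≤ Σ_i P[A_i] ≤ 34·p = 34·(1/340) = 1/10.
Numerically: 1/10 ≈ 0.100.
Is 1/10 < 1? YES.
Since P[∪ A_i] ≤ 1/10 < 1, the complement has P[∩ A_i^c] ≥ 1 − 1/10 = 9/10 > 0, so some outcome avoids every A_i.

34·p = 1/10 ≈ 0.100; existence CERTIFIED by the union bound.


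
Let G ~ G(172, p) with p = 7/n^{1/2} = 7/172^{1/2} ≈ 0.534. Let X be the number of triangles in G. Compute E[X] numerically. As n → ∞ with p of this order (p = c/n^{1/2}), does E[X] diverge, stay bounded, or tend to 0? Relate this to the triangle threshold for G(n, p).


Number of potential triangles: C(172, 3) = 833340.
Each occurs with probability p³ ≈ (0.534)³ ≈ 1.52055e-01.
By linearity: E[X] = C(172, 3)·p³ ≈ 833340 · 1.52055e-01 ≈ 126713.731.
Since α = 1/2 < 1, p = c/n^{1/2} ≫ 1/n is above the triangle threshold p ~ 1/n. Asymptotically E[X] ~ (c³/6)·n^{3(1−α)} = (7³/6)·n^{1.5} → ∞; triangles are abundant w.h.p.

E[X] ≈ 126713.731; in regime p = Θ(1/n^{1/2}) E[X] diverges (above the triangle threshold p ~ 1/n).


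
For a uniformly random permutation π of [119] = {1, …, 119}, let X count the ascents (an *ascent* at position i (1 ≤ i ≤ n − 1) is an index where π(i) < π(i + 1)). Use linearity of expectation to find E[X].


Write X = Σ X_I over i = 1, …, 118, with X_I the indicator of one ascent.
There are 118 indicators.
For each fixed i, the pair (π(i), π(i+1)) is a uniformly random ordered pair of distinct values from {1, …, 119}; by symmetry P[π(i) < π(i+1)] = 1/2.
By linearity: E[X] = 118 · (1/2) = (119 − 1) · (1/2) = 59 ≈ 59.000000.

E[X] = 59 = 59.000000.


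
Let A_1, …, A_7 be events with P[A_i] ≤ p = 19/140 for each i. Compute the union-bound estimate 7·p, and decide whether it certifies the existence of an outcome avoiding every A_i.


Union bound: P[∪_{i=1}^{7} A_i] ≤ Σ_i P[A_i] ≤ 7·p = 7·(19/140) = 19/20.
Numerically: 19/20 ≈ 0.950.
Is 19/20 < 1? YES.
Since P[∪ A_i] ≤ 19/20 < 1, the complement has P[∩ A_i^c] ≥ 1 − 19/20 = 1/20 > 0, so some outcome avoids every A_i.

7·p = 19/20 ≈ 0.950; existence CERTIFIED by the union bound.


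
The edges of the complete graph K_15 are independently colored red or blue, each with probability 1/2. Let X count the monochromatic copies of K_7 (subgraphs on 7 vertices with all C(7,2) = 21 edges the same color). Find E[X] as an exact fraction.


Let X = Σ_S X_S over the C(15, 7) = 6435 subsets S of size 7, where X_S = 1 if the K_7 on S is monochromatic.
For a fixed S, the K_7 on S has C(7, 2) = 21 edges. P[all 21 edges red] = (1/2)^21, and likewise for blue, so P[monochromatic] = 2·(1/2)^21 = 2^{1 − 21} = 1/1048576.
By linearity of expectation: E[X] = C(15, 7) · 2^{1 − 21} = 6435 · 1/1048576 = 6435/1048576.
Numerically: E[X] ≈ 0.006137.

E[X] = C(15,7)·2^(1−C(7,2)) = 6435/1048576 ≈ 0.006137.


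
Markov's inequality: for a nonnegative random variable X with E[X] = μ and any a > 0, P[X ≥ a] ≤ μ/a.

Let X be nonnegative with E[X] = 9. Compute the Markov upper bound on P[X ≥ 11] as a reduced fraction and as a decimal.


μ = E[X] = 9, a = 11.
Markov: P[X ≥ 11] ≤ μ/a = (9)/11 = 9/11.
Numerically: ≈ 0.8182.
(Since a = 11 > μ = 9.0000, the bound 9/11 is < 1 and informative.)

P[X ≥ 11] ≤ 9/11 ≈ 0.8182.


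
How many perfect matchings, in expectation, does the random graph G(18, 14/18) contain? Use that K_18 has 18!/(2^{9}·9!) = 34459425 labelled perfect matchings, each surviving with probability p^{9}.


K_18 has 18!/(2^{9}·9!) = 34459425 labelled perfect matchings.
For each such perfect matching H, let X_H = 1 if all 9 edges of H are present in G. Then P[X_H = 1] = p^{9} = (7/9)^{9} = 40353607/387420489.
By linearity of expectation: E[X] = Σ_H E[X_H] = 34459425 · p^{9} = 34459425 · 40353607/387420489 = 17167433257975/4782969.
Numerically: E[X] ≈ 3.589e+06.

E[X] = 34459425 · (7/9)^{9} = 17167433257975/4782969 ≈ 3.589e+06.


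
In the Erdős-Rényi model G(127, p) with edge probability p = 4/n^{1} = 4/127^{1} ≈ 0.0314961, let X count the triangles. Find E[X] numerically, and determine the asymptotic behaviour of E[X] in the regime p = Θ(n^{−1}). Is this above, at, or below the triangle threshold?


Number of potential triangles: C(127, 3) = 333375.
Each occurs with probability p³ ≈ (0.0314961)³ ≈ 3.12441570e-05.
By linearity: E[X] = C(127, 3)·p³ ≈ 333375 · 3.12441570e-05 ≈ 10.416021.
Here α = 1, so p = 4/n is exactly at the triangle threshold p ~ 1/n. Asymptotically E[X] → c³/6 = 4³/6 = 32/3 ≈ 10.666667, a bounded constant. In this regime the triangle count is asymptotically Poisson(c³/6).

E[X] ≈ 10.416021; in regime p = Θ(1/n^{1}) E[X] stays bounded (at the triangle threshold p ~ 1/n).


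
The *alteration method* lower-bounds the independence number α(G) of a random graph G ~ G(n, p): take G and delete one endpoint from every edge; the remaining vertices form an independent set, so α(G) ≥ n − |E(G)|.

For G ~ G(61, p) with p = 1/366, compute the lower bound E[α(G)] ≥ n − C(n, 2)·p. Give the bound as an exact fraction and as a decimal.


E[|E(G)|] = C(61, 2)·p = 1830 · (1/366) = 5.
E[α(G)] ≥ n − E[|E(G)|] = 61 − 5 = 56.
Numerically: ≈ 56.00000.
(This is only a lower bound; the true E[α(G)] may be larger.)

E[α(G)] ≥ 56 ≈ 56.00000.


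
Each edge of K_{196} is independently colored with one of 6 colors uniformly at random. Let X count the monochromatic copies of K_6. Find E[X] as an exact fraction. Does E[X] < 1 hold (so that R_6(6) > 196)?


E[X] = C(196, 6) · 6^{1 − 15} = 72887293024 · 6^{−14} = 72887293024/78364164096.
As a reduced fraction: E[X] = 2277727907/2448880128 ≈ 0.9301.
Is E[X] < 1? YES.
Since E[X] < 1, there exists a 6-coloring of K_{196} with no monochromatic K_6; hence R_6(6) > 196.

E[X] = 2277727907/2448880128 ≈ 0.9301; E[X] < 1, so R_6(6) > 196.


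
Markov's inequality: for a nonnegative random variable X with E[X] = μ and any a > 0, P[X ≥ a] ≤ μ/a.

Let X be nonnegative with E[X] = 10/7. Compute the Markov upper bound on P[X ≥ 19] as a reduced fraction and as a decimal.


μ = E[X] = 10/7, a = 19.
Markov: P[X ≥ 19] ≤ μ/a = (10/7)/19 = 10/133.
Numerically: ≈ 0.07519.
(Since a = 19 > μ = 1.42857, the bound 10/133 is < 1 and informative.)

P[X ≥ 19] ≤ 10/133 ≈ 0.07519.


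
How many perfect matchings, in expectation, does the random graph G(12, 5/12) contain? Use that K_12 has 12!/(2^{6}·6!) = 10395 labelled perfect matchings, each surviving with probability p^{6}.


K_12 has 12!/(2^{6}·6!) = 10395 labelled perfect matchings.
For each such perfect matching H, let X_H = 1 if all 6 edges of H are present in G. Then P[X_H = 1] = p^{6} = (5/12)^{6} = 15625/2985984.
Summing the indicators: E[X] = Σ_H E[X_H] = 10395 · p^{6} = 10395 · 15625/2985984 = 6015625/110592.
Numerically: E[X] ≈ 54.4.

E[X] = 10395 · (5/12)^{6} = 6015625/110592 ≈ 54.4.


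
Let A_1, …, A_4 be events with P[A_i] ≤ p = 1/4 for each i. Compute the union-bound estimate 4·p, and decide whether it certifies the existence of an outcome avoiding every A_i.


Union bound: P[∪_{i=1}^{4} A_i] ≤ Σ_i P[A_i] ≤ 4·p = 4·(1/4) = 1.
Numerically: 1 ≈ 1.0000000.
Is 1 < 1? NO.
Since the bound 1 is ≥ 1, the union bound is uninformative here; it does NOT by itself certify existence.

4·p = 1 ≈ 1.0000000; existence NOT certified by the union bound.


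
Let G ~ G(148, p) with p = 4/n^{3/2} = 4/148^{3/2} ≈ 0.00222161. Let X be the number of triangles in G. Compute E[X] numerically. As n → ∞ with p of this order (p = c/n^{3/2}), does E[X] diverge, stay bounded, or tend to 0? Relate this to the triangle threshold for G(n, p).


Number of potential triangles: C(148, 3) = 529396.
Each occurs with probability p³ ≈ (0.00222161)³ ≈ 1.09648389e-08.
By linearity: E[X] = C(148, 3)·p³ ≈ 529396 · 1.09648389e-08 ≈ 0.005805.
Since α = 3/2 > 1, p = c/n^{3/2} = o(1/n) is below the triangle threshold p ~ 1/n. Asymptotically E[X] ~ (c³/6)·n^{3(1−α)} = (4³/6)·n^{-1.5} → 0, so by Markov's inequality G has no triangles w.h.p.

E[X] ≈ 0.005805; in regime p = Θ(1/n^{3/2}) E[X] tends to 0 (below the triangle threshold p ~ 1/n).


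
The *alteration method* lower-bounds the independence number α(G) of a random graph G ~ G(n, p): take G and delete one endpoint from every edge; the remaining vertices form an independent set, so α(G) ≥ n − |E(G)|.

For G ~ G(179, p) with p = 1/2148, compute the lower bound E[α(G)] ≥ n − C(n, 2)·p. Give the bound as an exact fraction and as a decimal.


E[|E(G)|] = C(179, 2)·p = 15931 · (1/2148) = 89/12.
E[α(G)] ≥ n − E[|E(G)|] = 179 − 89/12 = 2059/12.
Numerically: ≈ 171.58333.
(This is only a lower bound; the true E[α(G)] may be larger.)

E[α(G)] ≥ 2059/12 ≈ 171.58333.


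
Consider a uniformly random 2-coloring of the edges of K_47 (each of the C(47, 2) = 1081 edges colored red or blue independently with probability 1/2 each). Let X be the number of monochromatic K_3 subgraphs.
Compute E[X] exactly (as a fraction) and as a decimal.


Let X = Σ_S X_S over the C(47, 3) = 16215 subsets S of size 3, where X_S = 1 if the K_3 on S is monochromatic.
For a fixed S, the K_3 on S has C(3, 2) = 3 edges. P[all 3 edges red] = (1/2)^3, and likewise for blue, so P[monochromatic] = 2·(1/2)^3 = 2^{1 − 3} = 1/4.
By linearity: E[X] = C(47, 3) · 2^{1 − 3} = 16215 · 1/4 = 16215/4.
Numerically: E[X] ≈ 4053.75000.

E[X] = C(47,3)·2^(1−C(3,2)) = 16215/4 ≈ 4053.75000.


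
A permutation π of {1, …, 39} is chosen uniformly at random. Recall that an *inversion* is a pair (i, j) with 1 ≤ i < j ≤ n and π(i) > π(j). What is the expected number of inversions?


Write X = Σ X_I over the C(39, 2) = 741 pairs i < j, with X_I the indicator of one inversion.
There are 741 indicators.
For each fixed pair i < j, the values π(i) and π(j) are two distinct elements of {1, …, 39} in uniformly random order; by symmetry P[π(i) > π(j)] = 1/2.
By linearity: E[X] = 741 · (1/2) = C(39, 2) · (1/2) = 741/2 = 741/2 ≈ 370.500000.

E[X] = 741/2 = 370.500000.


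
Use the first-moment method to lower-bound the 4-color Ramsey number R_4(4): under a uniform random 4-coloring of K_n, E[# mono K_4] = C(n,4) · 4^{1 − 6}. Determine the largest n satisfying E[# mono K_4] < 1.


We need C(n, 4) · 4^{1 − 6} < 1, i.e. C(n, 4) < 4^{6 − 1} = 1024.
Check values of n near the boundary:
  n = 8: C(8, 4) = 70; 70 < 1024? YES
  n = 9: C(9, 4) = 126; 126 < 1024? YES
  n = 10: C(10, 4) = 210; 210 < 1024? YES
  n = 11: C(11, 4) = 330; 330 < 1024? YES
  n = 12: C(12, 4) = 495; 495 < 1024? YES
  n = 13: C(13, 4) = 715; 715 < 1024? YES
  n = 14: C(14, 4) = 1001; 1001 < 1024? YES
  n = 15: C(15, 4) = 1365; 1365 < 1024? NO
The largest n with C(n, 4) < 1024 is n = 14 (where E[X] = 1001/1024 ≈ 0.978). Hence R_4(4) > 14, i.e. R_4(4) ≥ 15.

Largest n = 14; hence R_4(4) > 14.


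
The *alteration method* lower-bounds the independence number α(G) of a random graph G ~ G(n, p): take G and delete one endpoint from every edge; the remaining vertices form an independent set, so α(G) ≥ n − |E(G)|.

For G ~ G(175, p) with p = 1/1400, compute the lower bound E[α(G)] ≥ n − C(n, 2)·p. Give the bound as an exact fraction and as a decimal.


E[|E(G)|] = C(175, 2)·p = 15225 · (1/1400) = 87/8.
E[α(G)] ≥ n − E[|E(G)|] = 175 − 87/8 = 1313/8.
Numerically: ≈ 164.12500.
(This is only a lower bound; the true E[α(G)] may be larger.)

E[α(G)] ≥ 1313/8 ≈ 164.12500.


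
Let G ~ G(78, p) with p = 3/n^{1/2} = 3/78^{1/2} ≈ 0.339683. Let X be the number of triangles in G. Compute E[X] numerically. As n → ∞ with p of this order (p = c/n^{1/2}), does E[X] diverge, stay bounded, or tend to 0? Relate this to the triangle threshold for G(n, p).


Number of potential triangles: C(78, 3) = 76076.
Each occurs with probability p³ ≈ (0.339683)³ ≈ 3.91942050e-02.
By linearity: E[X] = C(78, 3)·p³ ≈ 76076 · 3.91942050e-02 ≈ 2981.738342.
Since α = 1/2 < 1, p = c/n^{1/2} ≫ 1/n is above the triangle threshold p ~ 1/n. Asymptotically E[X] ~ (c³/6)·n^{3(1−α)} = (3³/6)·n^{1.5} → ∞; triangles are abundant w.h.p.

E[X] ≈ 2981.738342; in regime p = Θ(1/n^{1/2}) E[X] diverges (above the triangle threshold p ~ 1/n).


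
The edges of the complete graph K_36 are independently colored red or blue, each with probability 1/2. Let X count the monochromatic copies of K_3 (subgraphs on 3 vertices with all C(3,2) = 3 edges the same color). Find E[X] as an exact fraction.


Let X = Σ_S X_S over the C(36, 3) = 7140 subsets S of size 3, where X_S = 1 if the K_3 on S is monochromatic.
For a fixed S, the K_3 on S has C(3, 2) = 3 edges. P[all 3 edges red] = (1/2)^3, and likewise for blue, so P[monochromatic] = 2·(1/2)^3 = 2^{1 − 3} = 1/4.
By linearity of expectation: E[X] = C(36, 3) · 2^{1 − 3} = 7140 · 1/4 = 1785.
Numerically: E[X] ≈ 1785.0000.

E[X] = C(36,3)·2^(1−C(3,2)) = 1785 ≈ 1785.0000.


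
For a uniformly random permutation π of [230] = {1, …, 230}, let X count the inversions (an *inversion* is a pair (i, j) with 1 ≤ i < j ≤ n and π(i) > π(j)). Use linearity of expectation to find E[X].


Write X = Σ X_I over the C(230, 2) = 26335 pairs i < j, with X_I the indicator of one inversion.
There are 26335 indicators.
For each fixed pair i < j, the values π(i) and π(j) are two distinct elements of {1, …, 230} in uniformly random order; by symmetry P[π(i) > π(j)] = 1/2.
By linearity: E[X] = 26335 · (1/2) = C(230, 2) · (1/2) = 26335/2 = 26335/2 ≈ 13167.50000.

E[X] = 26335/2 = 13167.50000.


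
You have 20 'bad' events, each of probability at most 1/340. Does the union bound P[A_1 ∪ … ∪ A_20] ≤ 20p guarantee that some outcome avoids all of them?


Union bound: P[∪_{i=1}^{20} A_i] ≤ Σ_i P[A_i] ≤ 20·p = 20·(1/340) = 1/17.
Numerically: 1/17 ≈ 0.058824.
Is 1/17 < 1? YES.
Since P[∪ A_i] ≤ 1/17 < 1, the complement has P[∩ A_i^c] ≥ 1 − 1/17 = 16/17 > 0, so some outcome avoids every A_i.

20·p = 1/17 ≈ 0.058824; existence CERTIFIED by the union bound.


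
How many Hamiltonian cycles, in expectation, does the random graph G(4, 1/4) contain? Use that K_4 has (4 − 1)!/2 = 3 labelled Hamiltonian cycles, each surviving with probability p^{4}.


K_4 has (4 − 1)!/2 = 3 labelled Hamiltonian cycles.
For each such Hamiltonian cycle H, let X_H = 1 if all 4 edges of H are present in G. Then P[X_H = 1] = p^{4} = (1/4)^{4} = 1/256.
By linearity of expectation: E[X] = Σ_H E[X_H] = 3 · p^{4} = 3 · 1/256 = 3/256.
Numerically: E[X] ≈ 0.01172.

E[X] = 3 · (1/4)^{4} = 3/256 ≈ 0.01172.


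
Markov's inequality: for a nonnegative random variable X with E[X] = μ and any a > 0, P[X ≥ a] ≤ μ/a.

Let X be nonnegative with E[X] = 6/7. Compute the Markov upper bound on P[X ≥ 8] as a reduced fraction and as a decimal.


μ = E[X] = 6/7, a = 8.
Markov: P[X ≥ 8] ≤ μ/a = (6/7)/8 = 3/28.
Numerically: ≈ 0.107143.
(Since a = 8 > μ = 0.857143, the bound 3/28 is < 1 and informative.)

P[X ≥ 8] ≤ 3/28 ≈ 0.107143.


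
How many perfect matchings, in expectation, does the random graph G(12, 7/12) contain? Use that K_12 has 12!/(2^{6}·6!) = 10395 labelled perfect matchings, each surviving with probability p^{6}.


K_12 has 12!/(2^{6}·6!) = 10395 labelled perfect matchings.
For each such perfect matching H, let X_H = 1 if all 6 edges of H are present in G. Then P[X_H = 1] = p^{6} = (7/12)^{6} = 117649/2985984.
By linearity: E[X] = Σ_H E[X_H] = 10395 · p^{6} = 10395 · 117649/2985984 = 45294865/110592.
Numerically: E[X] ≈ 410.

E[X] = 10395 · (7/12)^{6} = 45294865/110592 ≈ 410.


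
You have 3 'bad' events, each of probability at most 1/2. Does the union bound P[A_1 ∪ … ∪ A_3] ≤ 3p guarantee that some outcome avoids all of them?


Union bound: P[∪_{i=1}^{3} A_i] ≤ Σ_i P[A_i] ≤ 3·p = 3·(1/2) = 3/2.
Numerically: 3/2 ≈ 1.500000.
Is 3/2 < 1? NO.
Since the bound 3/2 is ≥ 1, the union bound is uninformative here; it does NOT by itself certify existence.

3·p = 3/2 ≈ 1.500000; existence NOT certified by the union bound.


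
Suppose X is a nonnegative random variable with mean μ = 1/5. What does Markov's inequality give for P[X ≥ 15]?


μ = E[X] = 1/5, a = 15.
Markov: P[X ≥ 15] ≤ μ/a = (1/5)/15 = 1/75.
Numerically: ≈ 0.0133.
(Since a = 15 > μ = 0.2000, the bound 1/75 is < 1 and informative.)

P[X ≥ 15] ≤ 1/75 ≈ 0.0133.


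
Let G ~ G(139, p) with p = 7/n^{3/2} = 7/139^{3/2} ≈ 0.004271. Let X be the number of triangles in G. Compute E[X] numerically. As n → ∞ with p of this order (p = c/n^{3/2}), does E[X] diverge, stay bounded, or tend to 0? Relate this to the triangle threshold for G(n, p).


Number of potential triangles: C(139, 3) = 437989.
Each occurs with probability p³ ≈ (0.004271)³ ≈ 7.793410e-08.
By linearity: E[X] = C(139, 3)·p³ ≈ 437989 · 7.793410e-08 ≈ 0.0341.
Since α = 3/2 > 1, p = c/n^{3/2} = o(1/n) is below the triangle threshold p ~ 1/n. Asymptotically E[X] ~ (c³/6)·n^{3(1−α)} = (7³/6)·n^{-1.5} → 0, so by Markov's inequality G has no triangles w.h.p.

E[X] ≈ 0.0341; in regime p = Θ(1/n^{3/2}) E[X] tends to 0 (below the triangle threshold p ~ 1/n).


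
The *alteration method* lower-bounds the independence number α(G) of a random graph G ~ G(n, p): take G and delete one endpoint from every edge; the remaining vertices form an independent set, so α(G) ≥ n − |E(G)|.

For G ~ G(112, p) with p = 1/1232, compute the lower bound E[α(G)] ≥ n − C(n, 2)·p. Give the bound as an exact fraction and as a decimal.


E[|E(G)|] = C(112, 2)·p = 6216 · (1/1232) = 111/22.
E[α(G)] ≥ n − E[|E(G)|] = 112 − 111/22 = 2353/22.
Numerically: ≈ 106.95455.
(This is only a lower bound; the true E[α(G)] may be larger.)

E[α(G)] ≥ 2353/22 ≈ 106.95455.


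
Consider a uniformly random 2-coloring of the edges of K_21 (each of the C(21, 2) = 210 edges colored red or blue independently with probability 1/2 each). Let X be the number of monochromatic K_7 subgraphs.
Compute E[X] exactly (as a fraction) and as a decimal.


Let X = Σ_S X_S over the C(21, 7) = 116280 subsets S of size 7, where X_S = 1 if the K_7 on S is monochromatic.
For a fixed S, the K_7 on S has C(7, 2) = 21 edges. P[all 21 edges red] = (1/2)^21, and likewise for blue, so P[monochromatic] = 2·(1/2)^21 = 2^{1 − 21} = 1/1048576.
By linearity: E[X] = C(21, 7) · 2^{1 − 21} = 116280 · 1/1048576 = 14535/131072.
Numerically: E[X] ≈ 0.110893.

E[X] = C(21,7)·2^(1−C(7,2)) = 14535/131072 ≈ 0.110893.


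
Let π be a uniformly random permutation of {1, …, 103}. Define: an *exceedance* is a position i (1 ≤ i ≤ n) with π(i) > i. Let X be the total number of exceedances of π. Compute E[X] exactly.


Write X = Σ_{i=1}^{103} X_i, where X_i = 1_{π(i) > i}.
For each fixed i, π(i) is uniform over {1, …, 103} (marginal of a uniform permutation), so P[π(i) > i] = (n − i)/n. Summing: Σ_{i=1}^{103} (n − i)/n = (0 + 1 + … + 102)/103 = 103(103 − 1)/(2·103) = (103 − 1)/2.
Hence E[X] = Σ_{i=1}^{103} (103 − i)/103 = 51 ≈ 51.000000.

E[X] = 51 = 51.000000.


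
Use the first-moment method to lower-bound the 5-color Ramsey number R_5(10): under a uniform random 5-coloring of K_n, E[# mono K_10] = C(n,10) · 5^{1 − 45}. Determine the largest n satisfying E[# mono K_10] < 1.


We need C(n, 10) · 5^{1 − 45} < 1, i.e. C(n, 10) < 5^{45 − 1} = 5684341886080801486968994140625.
Check values of n near the boundary:
  n = 5386: C(5386, 10) = 5613966214234562222231428510561; 5613966214234562222231428510561 < 5684341886080801486968994140625? YES
  n = 5387: C(5387, 10) = 5624406917627224603154306376491; 5624406917627224603154306376491 < 5684341886080801486968994140625? YES
  n = 5388: C(5388, 10) = 5634865093375880654852250419586; 5634865093375880654852250419586 < 5684341886080801486968994140625? YES
  n = 5389: C(5389, 10) = 5645340767466558997768874792926; 5645340767466558997768874792926 < 5684341886080801486968994140625? YES
  n = 5390: C(5390, 10) = 5655833965919099070255434039753; 5655833965919099070255434039753 < 5684341886080801486968994140625? YES
  n = 5391: C(5391, 10) = 5666344714787188828795213697883; 5666344714787188828795213697883 < 5684341886080801486968994140625? YES
  n = 5392: C(5392, 10) = 5676873040158402483252283957448; 5676873040158402483252283957448 < 5684341886080801486968994140625? YES
  n = 5393: C(5393, 10) = 5687418968154238267170642278008; 5687418968154238267170642278008 < 5684341886080801486968994140625? NO
  n = 5394: C(5394, 10) = 5697982524930156243149785372878; 5697982524930156243149785372878 < 5684341886080801486968994140625? NO
The largest n with C(n, 10) < 5684341886080801486968994140625 is n = 5392 (where E[X] = 5676873040158402483252283957448/5684341886080801486968994140625 ≈ 0.9986861). Hence R_5(10) > 5392, i.e. R_5(10) ≥ 5393.

Largest n = 5392; hence R_5(10) > 5392.


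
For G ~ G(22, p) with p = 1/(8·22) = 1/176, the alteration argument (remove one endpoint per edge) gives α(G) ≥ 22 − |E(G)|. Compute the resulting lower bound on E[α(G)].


E[|E(G)|] = C(22, 2)·p = 231 · (1/176) = 21/16.
E[α(G)] ≥ n − E[|E(G)|] = 22 − 21/16 = 331/16.
Numerically: ≈ 20.688.
(This is only a lower bound; the true E[α(G)] may be larger.)

E[α(G)] ≥ 331/16 ≈ 20.688.


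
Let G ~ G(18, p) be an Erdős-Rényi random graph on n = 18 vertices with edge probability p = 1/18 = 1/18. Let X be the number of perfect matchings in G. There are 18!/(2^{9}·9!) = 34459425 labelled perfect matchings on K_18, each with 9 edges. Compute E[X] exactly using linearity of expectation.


K_18 has 18!/(2^{9}·9!) = 34459425 labelled perfect matchings.
For each such perfect matching H, let X_H = 1 if all 9 edges of H are present in G. Then P[X_H = 1] = p^{9} = (1/18)^{9} = 1/198359290368.
By linearity of expectation: E[X] = Σ_H E[X_H] = 34459425 · p^{9} = 34459425 · 1/198359290368 = 425425/2448880128.
Numerically: E[X] ≈ 0.000174.

E[X] = 34459425 · (1/18)^{9} = 425425/2448880128 ≈ 0.000174.


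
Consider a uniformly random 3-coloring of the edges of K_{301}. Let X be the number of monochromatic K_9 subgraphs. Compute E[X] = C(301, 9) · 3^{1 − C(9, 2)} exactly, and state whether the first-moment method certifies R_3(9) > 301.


E[X] = C(301, 9) · 3^{1 − 36} = 49533303936090975 · 3^{−35} = 49533303936090975/50031545098999707.
As a reduced fraction: E[X] = 16511101312030325/16677181699666569 ≈ 0.990.
Is E[X] < 1? YES.
Since E[X] < 1, there exists a 3-coloring of K_{301} with no monochromatic K_9; hence R_3(9) > 301.

E[X] = 16511101312030325/16677181699666569 ≈ 0.990; E[X] < 1, so R_3(9) > 301.


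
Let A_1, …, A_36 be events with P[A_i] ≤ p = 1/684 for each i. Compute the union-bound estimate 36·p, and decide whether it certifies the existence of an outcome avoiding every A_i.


Union bound: P[∪_{i=1}^{36} A_i] ≤ Σ_i P[A_i] ≤ 36·p = 36·(1/684) = 1/19.
Numerically: 1/19 ≈ 0.0526.
Is 1/19 < 1? YES.
Since P[∪ A_i] ≤ 1/19 < 1, the complement has P[∩ A_i^c] ≥ 1 − 1/19 = 18/19 > 0, so some outcome avoids every A_i.

36·p = 1/19 ≈ 0.0526; existence CERTIFIED by the union bound.


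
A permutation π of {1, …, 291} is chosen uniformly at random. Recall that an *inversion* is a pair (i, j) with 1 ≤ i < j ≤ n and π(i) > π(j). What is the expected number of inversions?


Write X = Σ X_I over the C(291, 2) = 42195 pairs i < j, with X_I the indicator of one inversion.
There are 42195 indicators.
For each fixed pair i < j, the values π(i) and π(j) are two distinct elements of {1, …, 291} in uniformly random order; by symmetry P[π(i) > π(j)] = 1/2.
By linearity: E[X] = 42195 · (1/2) = C(291, 2) · (1/2) = 42195/2 = 42195/2 ≈ 21097.500.

E[X] = 42195/2 = 21097.500.


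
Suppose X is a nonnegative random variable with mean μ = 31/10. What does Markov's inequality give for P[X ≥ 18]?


μ = E[X] = 31/10, a = 18.
Markov: P[X ≥ 18] ≤ μ/a = (31/10)/18 = 31/180.
Numerically: ≈ 0.1722.
(Since a = 18 > μ = 3.1000, the bound 31/180 is < 1 and informative.)

P[X ≥ 18] ≤ 31/180 ≈ 0.1722.


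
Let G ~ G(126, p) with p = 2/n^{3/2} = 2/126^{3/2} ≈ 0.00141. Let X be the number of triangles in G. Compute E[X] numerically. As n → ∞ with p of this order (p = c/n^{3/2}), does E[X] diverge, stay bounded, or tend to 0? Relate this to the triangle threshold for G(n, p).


Number of potential triangles: C(126, 3) = 325500.
Each occurs with probability p³ ≈ (0.00141)³ ≈ 2.82763e-09.
By linearity: E[X] = C(126, 3)·p³ ≈ 325500 · 2.82763e-09 ≈ 0.001.
Since α = 3/2 > 1, p = c/n^{3/2} = o(1/n) is below the triangle threshold p ~ 1/n. Asymptotically E[X] ~ (c³/6)·n^{3(1−α)} = (2³/6)·n^{-1.5} → 0, so by Markov's inequality G has no triangles w.h.p.

E[X] ≈ 0.001; in regime p = Θ(1/n^{3/2}) E[X] tends to 0 (below the triangle threshold p ~ 1/n).


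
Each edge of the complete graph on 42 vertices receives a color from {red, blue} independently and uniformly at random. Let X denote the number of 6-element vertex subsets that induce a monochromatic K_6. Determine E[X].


Let X = Σ_S X_S over the C(42, 6) = 5245786 subsets S of size 6, where X_S = 1 if the K_6 on S is monochromatic.
For a fixed S, the K_6 on S has C(6, 2) = 15 edges. P[all 15 edges red] = (1/2)^15, and likewise for blue, so P[monochromatic] = 2·(1/2)^15 = 2^{1 − 15} = 1/16384.
By linearity of expectation: E[X] = C(42, 6) · 2^{1 − 15} = 5245786 · 1/16384 = 2622893/8192.
Numerically: E[X] ≈ 320.177368.

E[X] = C(42,6)·2^(1−C(6,2)) = 2622893/8192 ≈ 320.177368.


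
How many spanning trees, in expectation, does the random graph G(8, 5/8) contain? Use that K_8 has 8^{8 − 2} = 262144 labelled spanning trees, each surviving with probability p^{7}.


K_8 has 8^{8 − 2} = 262144 labelled spanning trees.
For each such spanning tree H, let X_H = 1 if all 7 edges of H are present in G. Then P[X_H = 1] = p^{7} = (5/8)^{7} = 78125/2097152.
By linearity of expectation: E[X] = Σ_H E[X_H] = 262144 · p^{7} = 262144 · 78125/2097152 = 78125/8.
Numerically: E[X] ≈ 9.77e+03.

E[X] = 262144 · (5/8)^{7} = 78125/8 ≈ 9.77e+03.


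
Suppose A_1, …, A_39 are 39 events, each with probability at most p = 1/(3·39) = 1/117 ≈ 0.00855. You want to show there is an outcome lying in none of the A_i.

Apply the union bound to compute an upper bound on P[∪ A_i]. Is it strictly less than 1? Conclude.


Union bound: P[∪_{i=1}^{39} A_i] ≤ Σ_i P[A_i] ≤ 39·p = 39·(1/117) = 1/3.
Numerically: 1/3 ≈ 0.33333.
Is 1/3 < 1? YES.
Since P[∪ A_i] ≤ 1/3 < 1, the complement has P[∩ A_i^c] ≥ 1 − 1/3 = 2/3 > 0, so some outcome avoids every A_i.

39·p = 1/3 ≈ 0.33333; existence CERTIFIED by the union bound.


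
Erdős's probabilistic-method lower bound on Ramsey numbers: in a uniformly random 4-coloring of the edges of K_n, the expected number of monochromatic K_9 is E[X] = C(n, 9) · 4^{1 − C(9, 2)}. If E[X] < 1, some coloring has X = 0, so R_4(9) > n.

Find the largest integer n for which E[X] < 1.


We need C(n, 9) · 4^{1 − 36} < 1, i.e. C(n, 9) < 4^{36 − 1} = 1180591620717411303424.
Check values of n near the boundary:
  n = 908: C(908, 9) = 1111058428637338083100; 1111058428637338083100 < 1180591620717411303424? YES
  n = 909: C(909, 9) = 1122169012923711463931; 1122169012923711463931 < 1180591620717411303424? YES
  n = 910: C(910, 9) = 1133378248346922788210; 1133378248346922788210 < 1180591620717411303424? YES
  n = 911: C(911, 9) = 1144686900492291197405; 1144686900492291197405 < 1180591620717411303424? YES
  n = 912: C(912, 9) = 1156095740032081475120; 1156095740032081475120 < 1180591620717411303424? YES
  n = 913: C(913, 9) = 1167605542753639808390; 1167605542753639808390 < 1180591620717411303424? YES
  n = 914: C(914, 9) = 1179217089587653905932; 1179217089587653905932 < 1180591620717411303424? YES
  n = 915: C(915, 9) = 1190931166636537885130; 1190931166636537885130 < 1180591620717411303424? NO
  n = 916: C(916, 9) = 1202748565202942340440; 1202748565202942340440 < 1180591620717411303424? NO
  n = 917: C(917, 9) = 1214670081818390006810; 1214670081818390006810 < 1180591620717411303424? NO
The largest n with C(n, 9) < 1180591620717411303424 is n = 914 (where E[X] = 294804272396913476483/295147905179352825856 ≈ 0.998836). Hence R_4(9) > 914, i.e. R_4(9) ≥ 915.

Largest n = 914; hence R_4(9) > 914.


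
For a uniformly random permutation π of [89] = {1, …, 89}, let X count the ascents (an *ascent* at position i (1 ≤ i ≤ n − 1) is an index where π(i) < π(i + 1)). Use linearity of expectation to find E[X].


Write X = Σ X_I over i = 1, …, 88, with X_I the indicator of one ascent.
There are 88 indicators.
For each fixed i, the pair (π(i), π(i+1)) is a uniformly random ordered pair of distinct values from {1, …, 89}; by symmetry P[π(i) < π(i+1)] = 1/2.
By linearity: E[X] = 88 · (1/2) = (89 − 1) · (1/2) = 44 ≈ 44.000.

E[X] = 44 = 44.000.


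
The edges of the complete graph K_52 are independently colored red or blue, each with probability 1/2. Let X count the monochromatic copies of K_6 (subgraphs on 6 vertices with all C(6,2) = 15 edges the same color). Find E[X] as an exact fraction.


Let X = Σ_S X_S over the C(52, 6) = 20358520 subsets S of size 6, where X_S = 1 if the K_6 on S is monochromatic.
For a fixed S, the K_6 on S has C(6, 2) = 15 edges. P[all 15 edges red] = (1/2)^15, and likewise for blue, so P[monochromatic] = 2·(1/2)^15 = 2^{1 − 15} = 1/16384.
By linearity: E[X] = C(52, 6) · 2^{1 − 15} = 20358520 · 1/16384 = 2544815/2048.
Numerically: E[X] ≈ 1242.5854.

E[X] = C(52,6)·2^(1−C(6,2)) = 2544815/2048 ≈ 1242.5854.


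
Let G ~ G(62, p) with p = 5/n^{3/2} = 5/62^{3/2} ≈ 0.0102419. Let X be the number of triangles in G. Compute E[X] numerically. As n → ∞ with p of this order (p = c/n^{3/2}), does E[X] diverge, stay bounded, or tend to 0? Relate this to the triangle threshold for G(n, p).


Number of potential triangles: C(62, 3) = 37820.
Each occurs with probability p³ ≈ (0.0102419)³ ≈ 1.07435401e-06.
By linearity: E[X] = C(62, 3)·p³ ≈ 37820 · 1.07435401e-06 ≈ 0.040632.
Since α = 3/2 > 1, p = c/n^{3/2} = o(1/n) is below the triangle threshold p ~ 1/n. Asymptotically E[X] ~ (c³/6)·n^{3(1−α)} = (5³/6)·n^{-1.5} → 0, so by Markov's inequality G has no triangles w.h.p.

E[X] ≈ 0.040632; in regime p = Θ(1/n^{3/2}) E[X] tends to 0 (below the triangle threshold p ~ 1/n).


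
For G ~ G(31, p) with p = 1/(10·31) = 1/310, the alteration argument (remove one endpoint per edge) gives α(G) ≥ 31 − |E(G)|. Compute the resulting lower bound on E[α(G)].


E[|E(G)|] = C(31, 2)·p = 465 · (1/310) = 3/2.
E[α(G)] ≥ n − E[|E(G)|] = 31 − 3/2 = 59/2.
Numerically: ≈ 29.50000.
(This is only a lower bound; the true E[α(G)] may be larger.)

E[α(G)] ≥ 59/2 ≈ 29.50000.


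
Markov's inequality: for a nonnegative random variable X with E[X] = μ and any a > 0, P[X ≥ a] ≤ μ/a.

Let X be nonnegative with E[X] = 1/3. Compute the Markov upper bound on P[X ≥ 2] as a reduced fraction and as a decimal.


μ = E[X] = 1/3, a = 2.
Markov: P[X ≥ 2] ≤ μ/a = (1/3)/2 = 1/6.
Numerically: ≈ 0.166667.
(Since a = 2 > μ = 0.333333, the bound 1/6 is < 1 and informative.)

P[X ≥ 2] ≤ 1/6 ≈ 0.166667.


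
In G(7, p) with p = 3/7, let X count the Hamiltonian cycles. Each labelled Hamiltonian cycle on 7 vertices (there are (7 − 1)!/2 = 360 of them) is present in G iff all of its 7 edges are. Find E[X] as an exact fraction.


K_7 has (7 − 1)!/2 = 360 labelled Hamiltonian cycles.
For each such Hamiltonian cycle H, let X_H = 1 if all 7 edges of H are present in G. Then P[X_H = 1] = p^{7} = (3/7)^{7} = 2187/823543.
Summing the indicators: E[X] = Σ_H E[X_H] = 360 · p^{7} = 360 · 2187/823543 = 787320/823543.
Numerically: E[X] ≈ 0.95602.

E[X] = 360 · (3/7)^{7} = 787320/823543 ≈ 0.95602.


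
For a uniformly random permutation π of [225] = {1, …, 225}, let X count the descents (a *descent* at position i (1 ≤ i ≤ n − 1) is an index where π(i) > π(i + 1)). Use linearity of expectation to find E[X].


Write X = Σ X_I over i = 1, …, 224, with X_I the indicator of one descent.
There are 224 indicators.
For each fixed i, the pair (π(i), π(i+1)) is a uniformly random ordered pair of distinct values from {1, …, 225}; by symmetry P[π(i) > π(i+1)] = 1/2.
By linearity: E[X] = 224 · (1/2) = (225 − 1) · (1/2) = 112 ≈ 112.00000.

E[X] = 112 = 112.00000.


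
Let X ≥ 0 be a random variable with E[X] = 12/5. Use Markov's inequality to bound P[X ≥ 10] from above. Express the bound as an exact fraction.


μ = E[X] = 12/5, a = 10.
Markov: P[X ≥ 10] ≤ μ/a = (12/5)/10 = 6/25.
Numerically: ≈ 0.2400.
(Since a = 10 > μ = 2.4000, the bound 6/25 is < 1 and informative.)

P[X ≥ 10] ≤ 6/25 ≈ 0.2400.


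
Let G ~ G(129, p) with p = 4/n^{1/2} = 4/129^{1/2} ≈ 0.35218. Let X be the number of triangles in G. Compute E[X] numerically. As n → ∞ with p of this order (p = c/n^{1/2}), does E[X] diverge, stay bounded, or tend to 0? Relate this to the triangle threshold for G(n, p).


Number of potential triangles: C(129, 3) = 349504.
Each occurs with probability p³ ≈ (0.35218)³ ≈ 4.3681285e-02.
By linearity: E[X] = C(129, 3)·p³ ≈ 349504 · 4.3681285e-02 ≈ 15266.78393.
Since α = 1/2 < 1, p = c/n^{1/2} ≫ 1/n is above the triangle threshold p ~ 1/n. Asymptotically E[X] ~ (c³/6)·n^{3(1−α)} = (4³/6)·n^{1.5} → ∞; triangles are abundant w.h.p.

E[X] ≈ 15266.78393; in regime p = Θ(1/n^{1/2}) E[X] diverges (above the triangle threshold p ~ 1/n).


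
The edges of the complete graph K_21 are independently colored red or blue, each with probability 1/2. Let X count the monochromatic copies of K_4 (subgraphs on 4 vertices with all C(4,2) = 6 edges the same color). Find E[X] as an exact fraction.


Let X = Σ_S X_S over the C(21, 4) = 5985 subsets S of size 4, where X_S = 1 if the K_4 on S is monochromatic.
For a fixed S, the K_4 on S has C(4, 2) = 6 edges. P[all 6 edges red] = (1/2)^6, and likewise for blue, so P[monochromatic] = 2·(1/2)^6 = 2^{1 − 6} = 1/32.
By linearity: E[X] = C(21, 4) · 2^{1 − 6} = 5985 · 1/32 = 5985/32.
Numerically: E[X] ≈ 187.03125.

E[X] = C(21,4)·2^(1−C(4,2)) = 5985/32 ≈ 187.03125.


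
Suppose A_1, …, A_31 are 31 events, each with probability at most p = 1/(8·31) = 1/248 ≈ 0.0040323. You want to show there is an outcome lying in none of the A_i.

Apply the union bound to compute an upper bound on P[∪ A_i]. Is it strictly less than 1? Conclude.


Union bound: P[∪_{i=1}^{31} A_i] ≤ Σ_i P[A_i] ≤ 31·p = 31·(1/248) = 1/8.
Numerically: 1/8 ≈ 0.1250000.
Is 1/8 < 1? YES.
Since P[∪ A_i] ≤ 1/8 < 1, the complement has P[∩ A_i^c] ≥ 1 − 1/8 = 7/8 > 0, so some outcome avoids every A_i.

31·p = 1/8 ≈ 0.1250000; existence CERTIFIED by the union bound.


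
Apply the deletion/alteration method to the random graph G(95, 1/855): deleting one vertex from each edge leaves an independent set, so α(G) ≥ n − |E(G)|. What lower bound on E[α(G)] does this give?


E[|E(G)|] = C(95, 2)·p = 4465 · (1/855) = 47/9.
E[α(G)] ≥ n − E[|E(G)|] = 95 − 47/9 = 808/9.
Numerically: ≈ 89.7778.
(This is only a lower bound; the true E[α(G)] may be larger.)

E[α(G)] ≥ 808/9 ≈ 89.7778.


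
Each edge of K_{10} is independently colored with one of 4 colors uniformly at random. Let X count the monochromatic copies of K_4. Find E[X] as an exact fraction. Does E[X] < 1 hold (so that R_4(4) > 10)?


E[X] = C(10, 4) · 4^{1 − 6} = 210 · 4^{−5} = 210/1024.
As a reduced fraction: E[X] = 105/512 ≈ 0.205078.
Is E[X] < 1? YES.
Since E[X] < 1, there exists a 4-coloring of K_{10} with no monochromatic K_4; hence R_4(4) > 10.

E[X] = 105/512 ≈ 0.205078; E[X] < 1, so R_4(4) > 10.


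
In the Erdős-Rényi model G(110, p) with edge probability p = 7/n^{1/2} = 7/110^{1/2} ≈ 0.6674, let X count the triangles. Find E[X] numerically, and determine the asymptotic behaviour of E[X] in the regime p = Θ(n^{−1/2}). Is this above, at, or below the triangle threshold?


Number of potential triangles: C(110, 3) = 215820.
Each occurs with probability p³ ≈ (0.6674)³ ≈ 2.973070e-01.
By linearity: E[X] = C(110, 3)·p³ ≈ 215820 · 2.973070e-01 ≈ 64164.7905.
Since α = 1/2 < 1, p = c/n^{1/2} ≫ 1/n is above the triangle threshold p ~ 1/n. Asymptotically E[X] ~ (c³/6)·n^{3(1−α)} = (7³/6)·n^{1.5} → ∞; triangles are abundant w.h.p.

E[X] ≈ 64164.7905; in regime p = Θ(1/n^{1/2}) E[X] diverges (above the triangle threshold p ~ 1/n).


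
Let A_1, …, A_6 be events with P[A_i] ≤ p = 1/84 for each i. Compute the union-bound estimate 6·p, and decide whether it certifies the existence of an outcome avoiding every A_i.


Union bound: P[∪_{i=1}^{6} A_i] ≤ Σ_i P[A_i] ≤ 6·p = 6·(1/84) = 1/14.
Numerically: 1/14 ≈ 0.071429.
Is 1/14 < 1? YES.
Since P[∪ A_i] ≤ 1/14 < 1, the complement has P[∩ A_i^c] ≥ 1 − 1/14 = 13/14 > 0, so some outcome avoids every A_i.

6·p = 1/14 ≈ 0.071429; existence CERTIFIED by the union bound.


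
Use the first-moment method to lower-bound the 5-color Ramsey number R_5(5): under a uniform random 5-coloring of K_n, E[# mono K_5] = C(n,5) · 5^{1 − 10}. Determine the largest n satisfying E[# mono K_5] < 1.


We need C(n, 5) · 5^{1 − 10} < 1, i.e. C(n, 5) < 5^{10 − 1} = 1953125.
Check values of n near the boundary:
  n = 48: C(48, 5) = 1712304; 1712304 < 1953125? YES
  n = 49: C(49, 5) = 1906884; 1906884 < 1953125? YES
  n = 50: C(50, 5) = 2118760; 2118760 < 1953125? NO
  n = 51: C(51, 5) = 2349060; 2349060 < 1953125? NO
  n = 52: C(52, 5) = 2598960; 2598960 < 1953125? NO
The largest n with C(n, 5) < 1953125 is n = 49 (where E[X] = 1906884/1953125 ≈ 0.9763246). Hence R_5(5) > 49, i.e. R_5(5) ≥ 50.

Largest n = 49; hence R_5(5) > 49.


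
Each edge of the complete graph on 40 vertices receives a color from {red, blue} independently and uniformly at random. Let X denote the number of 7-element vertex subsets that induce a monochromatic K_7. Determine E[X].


Let X = Σ_S X_S over the C(40, 7) = 18643560 subsets S of size 7, where X_S = 1 if the K_7 on S is monochromatic.
For a fixed S, the K_7 on S has C(7, 2) = 21 edges. P[all 21 edges red] = (1/2)^21, and likewise for blue, so P[monochromatic] = 2·(1/2)^21 = 2^{1 − 21} = 1/1048576.
By linearity of expectation: E[X] = C(40, 7) · 2^{1 − 21} = 18643560 · 1/1048576 = 2330445/131072.
Numerically: E[X] ≈ 17.779884.

E[X] = C(40,7)·2^(1−C(7,2)) = 2330445/131072 ≈ 17.779884.
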